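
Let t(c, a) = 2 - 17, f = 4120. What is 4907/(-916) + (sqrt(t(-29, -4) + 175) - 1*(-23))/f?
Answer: -5048943/943480 + sqrt(10)/1030 ≈ -5.3483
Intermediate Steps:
t(c, a) = -15
4907/(-916) + (sqrt(t(-29, -4) + 175) - 1*(-23))/f = 4907/(-916) + (sqrt(-15 + 175) - 1*(-23))/4120 = 4907*(-1/916) + (sqrt(160) + 23)*(1/4120) = -4907/916 + (4*sqrt(10) + 23)*(1/4120) = -4907/916 + (23 + 4*sqrt(10))*(1/4120) = -4907/916 + (23/4120 + sqrt(10)/1030) = -5048943/943480 + sqrt(10)/1030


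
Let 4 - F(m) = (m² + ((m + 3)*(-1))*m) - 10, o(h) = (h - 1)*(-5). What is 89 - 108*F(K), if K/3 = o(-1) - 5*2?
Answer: -1423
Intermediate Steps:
o(h) = 5 - 5*h (o(h) = (-1 + h)*(-5) = 5 - 5*h)
K = 0 (K = 3*((5 - 5*(-1)) - 5*2) = 3*((5 + 5) - 10) = 3*(10 - 10) = 3*0 = 0)
F(m) = 14 - m² - m*(-3 - m) (F(m) = 4 - ((m² + ((m + 3)*(-1))*m) - 10) = 4 - ((m² + ((3 + m)*(-1))*m) - 10) = 4 - ((m² + (-3 - m)*m) - 10) = 4 - ((m² + m*(-3 - m)) - 10) = 4 - (-10 + m² + m*(-3 - m)) = 4 + (10 - m² - m*(-3 - m)) = 14 - m² - m*(-3 - m))
89 - 108*F(K) = 89 - 108*(14 + 3*0) = 89 - 108*(14 + 0) = 89 - 108*14 = 89 - 1512 = -1423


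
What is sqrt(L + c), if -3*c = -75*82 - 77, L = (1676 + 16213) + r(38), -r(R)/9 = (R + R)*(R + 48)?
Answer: I*sqrt(349734)/3 ≈ 197.13*I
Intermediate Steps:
r(R) = -18*R*(48 + R) (r(R) = -9*(R + R)*(R + 48) = -9*2*R*(48 + R) = -18*R*(48 + R))
L = -40935 (L = (1676 + 16213) - 18*38*(48 + 38) = 17889 - 18*38*86 = 17889 - 58824 = -40935)
c = 6227/3 (c = -(-75*82 - 77)/3 = -(-6150 - 77)/3 = -1/3*(-6227) = 6227/3 ≈ 2075.7)
sqrt(L + c) = sqrt(-40935 + 6227/3) = sqrt(-116578/3) = I*sqrt(349734)/3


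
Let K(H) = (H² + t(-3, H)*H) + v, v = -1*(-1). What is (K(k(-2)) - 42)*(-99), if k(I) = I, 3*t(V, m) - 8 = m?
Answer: 4059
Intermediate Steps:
t(V, m) = 8/3 + m/3
v = 1
K(H) = 1 + H² + H*(8/3 + H/3) (K(H) = (H² + (8/3 + H/3)*H) + 1 = (H² + H*(8/3 + H/3)) + 1 = 1 + H² + H*(8/3 + H/3))
(K(k(-2)) - 42)*(-99) = ((1 + (4/3)*(-2)² + (8/3)*(-2)) - 42)*(-99) = ((1 + (4/3)*4 - 16/3) - 42)*(-99) = ((1 + 16/3 - 16/3) - 42)*(-99) = (1 - 42)*(-99) = -41*(-99) = 4059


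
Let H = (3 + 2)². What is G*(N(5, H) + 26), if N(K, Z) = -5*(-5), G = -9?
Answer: -459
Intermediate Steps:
H = 25 (H = 5² = 25)
N(K, Z) = 25
G*(N(5, H) + 26) = -9*(25 + 26) = -9*51 = -459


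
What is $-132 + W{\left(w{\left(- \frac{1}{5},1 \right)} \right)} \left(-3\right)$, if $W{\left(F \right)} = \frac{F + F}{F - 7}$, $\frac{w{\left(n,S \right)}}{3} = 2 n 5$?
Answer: $- \frac{1752}{13} \approx -134.77$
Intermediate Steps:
$w{\left(n,S \right)} = 30 n$ ($w{\left(n,S \right)} = 3 \cdot 2 n 5 = 3 \cdot 10 n = 30 n$)
$W{\left(F \right)} = \frac{2 F}{-7 + F}$
$-132 + W{\left(w{\left(- \frac{1}{5},1 \right)} \right)} \left(-3\right) = -132 + \frac{2 \cdot 30 \left(- \frac{1}{5}\right)}{-7 + 30 \left(- \frac{1}{5}\right)} \left(-3\right) = -132 + 2 \left(-6\right) \frac{1}{-7 - 6} \left(-3\right) = -132 + 2 \left(-6\right) \frac{1}{-13} \left(-3\right) = -132 + 2 \left(-6\right) \left(- \frac{1}{13}\right) \left(-3\right) = -132 + \frac{12}{13} \left(-3\right) = -132 - \frac{36}{13} = - \frac{1752}{13}$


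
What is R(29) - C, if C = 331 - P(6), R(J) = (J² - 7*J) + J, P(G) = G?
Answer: 342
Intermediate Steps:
R(J) = J² - 6*J
C = 325 (C = 331 - 1*6 = 331 - 6 = 325)
R(29) - C = 29*(-6 + 29) - 1*325 = 29*23 - 325 = 667 - 325 = 342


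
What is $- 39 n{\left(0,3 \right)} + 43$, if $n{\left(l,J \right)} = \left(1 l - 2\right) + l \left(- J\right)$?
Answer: $121$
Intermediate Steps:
$n{\left(l,J \right)} = -2 + l - J l$ ($n{\left(l,J \right)} = \left(l - 2\right) - J l = \left(-2 + l\right) - J l = -2 + l - J l$)
$- 39 n{\left(0,3 \right)} + 43 = - 39 \left(-2 + 0 - 3 \cdot 0\right) + 43 = - 39 \left(-2 + 0 + 0\right) + 43 = \left(-39\right) \left(-2\right) + 43 = 78 + 43 = 121$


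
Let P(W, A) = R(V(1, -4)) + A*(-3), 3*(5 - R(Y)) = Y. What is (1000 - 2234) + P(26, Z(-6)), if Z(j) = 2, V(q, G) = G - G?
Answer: -1235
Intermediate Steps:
V(q, G) = 0
R(Y) = 5 - Y/3
P(W, A) = 5 - 3*A (P(W, A) = (5 - 1/3*0) + A*(-3) = (5 + 0) - 3*A = 5 - 3*A)
(1000 - 2234) + P(26, Z(-6)) = (1000 - 2234) + (5 - 3*2) = -1234 + (5 - 6) = -1234 - 1 = -1235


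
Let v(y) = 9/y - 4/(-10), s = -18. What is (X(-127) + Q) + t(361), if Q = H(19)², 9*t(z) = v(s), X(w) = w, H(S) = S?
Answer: 21059/90 ≈ 233.99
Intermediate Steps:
v(y) = ⅖ + 9/y (v(y) = 9/y - 4*(-⅒) = 9/y + ⅖ = ⅖ + 9/y)
t(z) = -1/90 (t(z) = (⅖ + 9/(-18))/9 = (⅖ + 9*(-1/18))/9 = (⅖ - ½)/9 = (⅑)*(-⅒) = -1/90)
Q = 361 (Q = 19² = 361)
(X(-127) + Q) + t(361) = (-127 + 361) - 1/90 = 234 - 1/90 = 21059/90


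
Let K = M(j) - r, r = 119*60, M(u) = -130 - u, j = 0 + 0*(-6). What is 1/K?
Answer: -1/7270 ≈ -0.00013755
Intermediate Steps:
j = 0 (j = 0 + 0 = 0)
r = 7140
K = -7270 (K = (-130 - 1*0) - 1*7140 = (-130 + 0) - 7140 = -130 - 7140 = -7270)
1/K = 1/(-7270) = -1/7270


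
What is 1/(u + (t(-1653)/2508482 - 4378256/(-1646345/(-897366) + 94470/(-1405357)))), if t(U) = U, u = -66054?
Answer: -5591226530238257890/14219917306707686370519249 ≈ -3.9320e-7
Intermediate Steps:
1/(u + (t(-1653)/2508482 - 4378256/(-1646345/(-897366) + 94470/(-1405357)))) = 1/(-66054 + (-1653/2508482 - 4378256/(-1646345/(-897366) + 94470/(-1405357)))) = 1/(-66054 + (-1653*1/2508482 - 4378256/(-1646345*(-1/897366) + 94470*(-1/1405357)))) = 1/(-66054 + (-1653/2508482 - 4378256/(1646345/897366 - 94470/1405357))) = 1/(-66054 + (-1653/2508482 - 4378256/2228928304145/1261119589662)) = 1/(-66054 + (-1653/2508482 - 4378256*1261119589662/2228928304145)) = 1/(-66054 + (-1653/2508482 - 5521504410155189472/2228928304145)) = 1/(-66054 - 13850594429479328483853189/5591226530238257890) = 1/(-14219917306707686370519249/5591226530238257890) = -5591226530238257890/14219917306707686370519249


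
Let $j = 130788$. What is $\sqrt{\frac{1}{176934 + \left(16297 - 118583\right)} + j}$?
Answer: $\frac{5 \sqrt{7287930988310}}{37324} \approx 361.65$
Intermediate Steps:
$\sqrt{\frac{1}{176934 + \left(16297 - 118583\right)} + j} = \sqrt{\frac{1}{176934 + \left(16297 - 118583\right)} + 130788} = \sqrt{\frac{1}{176934 - 102286} + 130788} = \sqrt{\frac{1}{74648} + 130788} = \sqrt{\frac{9763062625}{74648}} = \frac{5 \sqrt{7287930988310}}{37324}$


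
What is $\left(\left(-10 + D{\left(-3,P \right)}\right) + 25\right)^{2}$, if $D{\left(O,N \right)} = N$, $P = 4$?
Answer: $361$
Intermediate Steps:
$\left(\left(-10 + D{\left(-3,P \right)}\right) + 25\right)^{2} = \left(\left(-10 + 4\right) + 25\right)^{2} = \left(-6 + 25\right)^{2} = 19^{2} = 361$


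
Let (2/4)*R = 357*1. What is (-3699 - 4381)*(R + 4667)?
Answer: -43478480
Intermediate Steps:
R = 714 (R = 2*(357*1) = 2*357 = 714)
(-3699 - 4381)*(R + 4667) = (-3699 - 4381)*(714 + 4667) = -8080*5381 = -43478480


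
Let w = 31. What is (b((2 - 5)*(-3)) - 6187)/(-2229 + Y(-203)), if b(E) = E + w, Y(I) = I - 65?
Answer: 6147/2497 ≈ 2.4618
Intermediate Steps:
Y(I) = -65 + I
b(E) = 31 + E (b(E) = E + 31 = 31 + E)
(b((2 - 5)*(-3)) - 6187)/(-2229 + Y(-203)) = ((31 + (2 - 5)*(-3)) - 6187)/(-2229 + (-65 - 203)) = ((31 - 3*(-3)) - 6187)/(-2229 - 268) = ((31 + 9) - 6187)/(-2497) = (40 - 6187)*(-1/2497) = -6147*(-1/2497) = 6147/2497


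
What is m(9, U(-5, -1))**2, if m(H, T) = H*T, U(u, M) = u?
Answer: 2025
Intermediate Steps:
m(9, U(-5, -1))**2 = (9*(-5))**2 = (-45)**2 = 2025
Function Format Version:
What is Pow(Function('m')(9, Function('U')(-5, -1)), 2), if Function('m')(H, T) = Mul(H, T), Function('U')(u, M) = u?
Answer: 2025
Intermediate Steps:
Pow(Function('m')(9, Function('U')(-5, -1)), 2) = Pow(Mul(9, -5), 2) = Pow(-45, 2) = 2025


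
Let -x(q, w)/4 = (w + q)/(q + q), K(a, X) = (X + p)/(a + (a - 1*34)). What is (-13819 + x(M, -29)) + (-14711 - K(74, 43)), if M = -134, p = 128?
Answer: -3823547/134 ≈ -28534.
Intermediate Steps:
K(a, X) = (128 + X)/(-34 + 2*a) (K(a, X) = (X + 128)/(a + (a - 1*34)) = (128 + X)/(a + (a - 34)) = (128 + X)/(a + (-34 + a)) = (128 + X)/(-34 + 2*a))
x(q, w) = -2*(q + w)/q (x(q, w) = -4*(w + q)/(q + q) = -4*(q + w)/(2*q) = -4*(q + w)*1/(2*q) = -2*(q + w)/q)
(-13819 + x(M, -29)) + (-14711 - K(74, 43)) = (-13819 + (-2 - 2*(-29)/(-134))) + (-14711 - (128 + 43)/(2*(-17 + 74))) = (-13819 + (-2 - 2*(-29)*(-1/134))) + (-14711 - 171/(2*57)) = (-13819 + (-2 - 29/67)) + (-14711 - 171/(2*57)) = (-13819 - 163/67) + (-14711 - 1*3/2) = -926036/67 + (-14711 - 3/2) = -926036/67 - 29425/2 = -3823547/134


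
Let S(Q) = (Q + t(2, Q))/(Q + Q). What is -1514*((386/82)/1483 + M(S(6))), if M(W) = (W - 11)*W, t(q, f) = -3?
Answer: 1976860837/486424 ≈ 4064.1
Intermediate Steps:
S(Q) = (-3 + Q)/(2*Q) (S(Q) = (Q - 3)/(Q + Q) = (-3 + Q)/((2*Q)) = (-3 + Q)*(1/(2*Q)) = (-3 + Q)/(2*Q))
M(W) = W*(-11 + W) (M(W) = (-11 + W)*W = W*(-11 + W))
-1514*((386/82)/1483 + M(S(6))) = -1514*((386/82)/1483 + ((1/2)*(-3 + 6)/6)*(-11 + (1/2)*(-3 + 6)/6)) = -1514*((386*(1/82))*(1/1483) + ((1/2)*(1/6)*3)*(-11 + (1/2)*(1/6)*3)) = -1514*((193/41)*(1/1483) + (-11 + 1/4)/4) = -1514*(193/60803 + (1/4)*(-43/4)) = -1514*(193/60803 - 43/16) = -1514*(-2611441/972848) = 1976860837/486424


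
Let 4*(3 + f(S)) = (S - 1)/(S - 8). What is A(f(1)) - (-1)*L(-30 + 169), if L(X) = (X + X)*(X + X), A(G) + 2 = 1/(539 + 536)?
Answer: 83078151/1075 ≈ 77282.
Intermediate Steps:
f(S) = -3 + (-1 + S)/(4*(-8 + S)) (f(S) = -3 + ((S - 1)/(S - 8))/4 = -3 + ((-1 + S)/(-8 + S))/4 = -3 + (-1 + S)/(4*(-8 + S)))
A(G) = -2149/1075 (A(G) = -2 + 1/(539 + 536) = -2 + 1/1075 = -2149/1075)
L(X) = 4*X² (L(X) = (2*X)*(2*X) = 4*X²)
A(f(1)) - (-1)*L(-30 + 169) = -2149/1075 - (-1)*4*(-30 + 169)² = -2149/1075 - (-1)*4*139² = -2149/1075 - (-1)*4*19321 = -2149/1075 - (-1)*77284 = -2149/1075 - 1*(-77284) = -2149/1075 + 77284 = 83078151/1075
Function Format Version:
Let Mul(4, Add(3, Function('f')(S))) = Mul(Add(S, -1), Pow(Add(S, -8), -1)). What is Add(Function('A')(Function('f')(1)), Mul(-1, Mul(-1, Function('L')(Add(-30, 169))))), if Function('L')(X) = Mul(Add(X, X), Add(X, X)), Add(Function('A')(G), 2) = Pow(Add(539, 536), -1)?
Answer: Rational(83078151, 1075) ≈ 77282.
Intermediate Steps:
Function('f')(S) = Add(-3, Mul(Rational(1, 4), Pow(Add(-8, S), -1), Add(-1, S))) (Function('f')(S) = Add(-3, Mul(Rational(1, 4), Mul(Add(S, -1), Pow(Add(S, -8), -1)))) = Add(-3, Mul(Rational(1, 4), Mul(Add(-1, S), Pow(Add(-8, S), -1)))) = Add(-3, Mul(Rational(1, 4), Mul(Pow(Add(-8, S), -1), Add(-1, S)))) = Add(-3, Mul(Rational(1, 4), Pow(Add(-8, S), -1), Add(-1, S))))
Function('A')(G) = Rational(-2149, 1075) (Function('A')(G) = Add(-2, Pow(Add(539, 536), -1)) = Add(-2, Pow(1075, -1)) = Add(-2, Rational(1, 1075)) = Rational(-2149, 1075))
Function('L')(X) = Mul(4, Pow(X, 2)) (Function('L')(X) = Mul(Mul(2, X), Mul(2, X)) = Mul(4, Pow(X, 2)))
Add(Function('A')(Function('f')(1)), Mul(-1, Mul(-1, Function('L')(Add(-30, 169))))) = Add(Rational(-2149, 1075), Mul(-1, Mul(-1, Mul(4, Pow(Add(-30, 169), 2))))) = Add(Rational(-2149, 1075), Mul(-1, Mul(-1, Mul(4, Pow(139, 2))))) = Add(Rational(-2149, 1075), Mul(-1, Mul(-1, Mul(4, 19321)))) = Add(Rational(-2149, 1075), Mul(-1, Mul(-1, 77284))) = Add(Rational(-2149, 1075), Mul(-1, -77284)) = Add(Rational(-2149, 1075), 77284) = Rational(83078151, 1075)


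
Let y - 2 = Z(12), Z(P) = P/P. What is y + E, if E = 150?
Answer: 153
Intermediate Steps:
Z(P) = 1
y = 3 (y = 2 + 1 = 3)
y + E = 3 + 150 = 153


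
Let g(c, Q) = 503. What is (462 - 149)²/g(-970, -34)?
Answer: 97969/503 ≈ 194.77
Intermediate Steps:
(462 - 149)²/g(-970, -34) = (462 - 149)²/503 = 313²*(1/503) = 97969*(1/503) = 97969/503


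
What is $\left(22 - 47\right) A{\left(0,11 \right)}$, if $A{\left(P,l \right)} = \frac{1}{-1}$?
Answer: $25$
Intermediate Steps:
$A{\left(P,l \right)} = -1$
$\left(22 - 47\right) A{\left(0,11 \right)} = \left(22 - 47\right) \left(-1\right) = \left(-25\right) \left(-1\right) = 25$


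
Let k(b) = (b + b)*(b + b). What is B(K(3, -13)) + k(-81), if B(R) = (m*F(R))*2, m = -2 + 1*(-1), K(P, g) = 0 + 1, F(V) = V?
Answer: 26238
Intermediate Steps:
K(P, g) = 1
k(b) = 4*b**2 (k(b) = (2*b)*(2*b) = 4*b**2)
m = -3 (m = -2 - 1 = -3)
B(R) = -6*R (B(R) = -3*R*2 = -6*R)
B(K(3, -13)) + k(-81) = -6*1 + 4*(-81)**2 = -6 + 4*6561 = -6 + 26244 = 26238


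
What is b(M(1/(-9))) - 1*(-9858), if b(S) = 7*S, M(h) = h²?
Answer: 798505/81 ≈ 9858.1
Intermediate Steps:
b(M(1/(-9))) - 1*(-9858) = 7*(1/(-9))² - 1*(-9858) = 7*(-⅑)² + 9858 = 7*(1/81) + 9858 = 7/81 + 9858 = 798505/81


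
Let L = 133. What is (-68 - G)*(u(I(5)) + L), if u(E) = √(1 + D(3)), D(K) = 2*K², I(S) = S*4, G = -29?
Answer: -5187 - 39*√19 ≈ -5357.0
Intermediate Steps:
I(S) = 4*S
u(E) = √19 (u(E) = √(1 + 2*3²) = √(1 + 2*9) = √(1 + 18) = √19)
(-68 - G)*(u(I(5)) + L) = (-68 - 1*(-29))*(√19 + 133) = (-68 + 29)*(133 + √19) = -39*(133 + √19) = -5187 - 39*√19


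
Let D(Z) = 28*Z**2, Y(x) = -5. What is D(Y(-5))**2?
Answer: 490000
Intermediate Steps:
D(Y(-5))**2 = (28*(-5)**2)**2 = (28*25)**2 = 700**2 = 490000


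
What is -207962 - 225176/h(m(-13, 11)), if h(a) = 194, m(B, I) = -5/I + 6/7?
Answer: -20284902/97 ≈ -2.0912e+5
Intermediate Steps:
m(B, I) = 6/7 - 5/I (m(B, I) = -5/I + 6*(⅐) = -5/I + 6/7 = 6/7 - 5/I)
-207962 - 225176/h(m(-13, 11)) = -207962 - 225176/194 = -207962 - 1*112588/97 = -207962 - 112588/97 = -20284902/97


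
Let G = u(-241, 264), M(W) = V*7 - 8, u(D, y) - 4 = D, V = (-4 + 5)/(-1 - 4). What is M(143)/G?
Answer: 47/1185 ≈ 0.039662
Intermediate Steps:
V = -⅕ (V = 1/(-5) = 1*(-⅕) = -⅕ ≈ -0.20000)
u(D, y) = 4 + D
M(W) = -47/5 (M(W) = -⅕*7 - 8 = -7/5 - 8 = -47/5)
G = -237 (G = 4 - 241 = -237)
M(143)/G = -47/5/(-237) = -47/5*(-1/237) = 47/1185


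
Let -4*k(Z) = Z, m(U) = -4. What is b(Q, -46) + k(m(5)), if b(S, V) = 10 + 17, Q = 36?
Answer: 28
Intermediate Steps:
b(S, V) = 27
k(Z) = -Z/4
b(Q, -46) + k(m(5)) = 27 - ¼*(-4) = 27 + 1 = 28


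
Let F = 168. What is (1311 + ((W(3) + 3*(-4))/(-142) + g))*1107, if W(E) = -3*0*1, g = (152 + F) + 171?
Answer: 141638436/71 ≈ 1.9949e+6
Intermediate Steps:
g = 491 (g = (152 + 168) + 171 = 320 + 171 = 491)
W(E) = 0 (W(E) = 0*1 = 0)
(1311 + ((W(3) + 3*(-4))/(-142) + g))*1107 = (1311 + ((0 + 3*(-4))/(-142) + 491))*1107 = (1311 + ((0 - 12)*(-1/142) + 491))*1107 = (1311 + (-12*(-1/142) + 491))*1107 = (1311 + (6/71 + 491))*1107 = (1311 + 34867/71)*1107 = (127948/71)*1107 = 141638436/71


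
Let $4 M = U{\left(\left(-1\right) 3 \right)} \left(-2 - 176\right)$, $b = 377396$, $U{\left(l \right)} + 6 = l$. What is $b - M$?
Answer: $\frac{753991}{2} \approx 3.77 \cdot 10^{5}$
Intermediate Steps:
$U{\left(l \right)} = -6 + l$
$M = \frac{801}{2}$ ($M = \frac{\left(-6 - 3\right) \left(-2 - 176\right)}{4} = \frac{\left(-6 - 3\right) \left(-178\right)}{4} = \frac{\left(-9\right) \left(-178\right)}{4} = \frac{1}{4} \cdot 1602 = \frac{801}{2} \approx 400.5$)
$b - M = 377396 - \frac{801}{2} = \frac{753991}{2}$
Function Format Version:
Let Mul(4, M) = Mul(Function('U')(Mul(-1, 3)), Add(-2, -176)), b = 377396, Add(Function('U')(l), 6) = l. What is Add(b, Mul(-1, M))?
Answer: Rational(753991, 2) ≈ 3.7700e+5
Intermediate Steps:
Function('U')(l) = Add(-6, l)
M = Rational(801, 2) (M = Mul(Rational(1, 4), Mul(Add(-6, Mul(-1, 3)), Add(-2, -176))) = Mul(Rational(1, 4), Mul(Add(-6, -3), -178)) = Mul(Rational(1, 4), Mul(-9, -178)) = Mul(Rational(1, 4), 1602) = Rational(801, 2) ≈ 400.50)
Add(b, Mul(-1, M)) = Add(377396, Mul(-1, Rational(801, 2))) = Add(377396, Rational(-801, 2)) = Rational(753991, 2)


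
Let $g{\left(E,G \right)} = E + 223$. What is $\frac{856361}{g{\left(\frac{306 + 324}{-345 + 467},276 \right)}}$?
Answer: $\frac{52238021}{13918} \approx 3753.3$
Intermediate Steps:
$g{\left(E,G \right)} = 223 + E$
$\frac{856361}{g{\left(\frac{306 + 324}{-345 + 467},276 \right)}} = \frac{856361}{223 + \frac{306 + 324}{-345 + 467}} = \frac{856361}{223 + \frac{630}{122}} = \frac{856361}{223 + 630 \cdot \frac{1}{122}} = \frac{856361}{223 + \frac{315}{61}} = \frac{856361}{\frac{13918}{61}} = 856361 \cdot \frac{61}{13918} = \frac{52238021}{13918}$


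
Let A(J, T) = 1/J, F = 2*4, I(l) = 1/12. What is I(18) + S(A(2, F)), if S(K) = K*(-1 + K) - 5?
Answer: -31/6 ≈ -5.1667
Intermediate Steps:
I(l) = 1/12
F = 8
A(J, T) = 1/J
S(K) = -5 + K*(-1 + K)
I(18) + S(A(2, F)) = 1/12 + (-5 + (1/2)**2 - 1/2) = 1/12 + (-5 + (1/2)**2 - 1*1/2) = 1/12 + (-5 + 1/4 - 1/2) = 1/12 - 21/4 = -31/6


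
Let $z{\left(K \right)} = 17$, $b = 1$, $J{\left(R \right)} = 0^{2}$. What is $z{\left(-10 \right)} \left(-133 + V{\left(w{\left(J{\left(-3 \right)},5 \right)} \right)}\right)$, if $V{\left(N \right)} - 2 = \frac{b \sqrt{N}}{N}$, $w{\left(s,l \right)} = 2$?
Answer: $-2227 + \frac{17 \sqrt{2}}{2} \approx -2215.0$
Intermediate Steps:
$J{\left(R \right)} = 0$
$V{\left(N \right)} = 2 + \frac{1}{\sqrt{N}}$ ($V{\left(N \right)} = 2 + \frac{1 \sqrt{N}}{N} = 2 + \frac{\sqrt{N}}{N} = 2 + \frac{1}{\sqrt{N}}$)
$z{\left(-10 \right)} \left(-133 + V{\left(w{\left(J{\left(-3 \right)},5 \right)} \right)}\right) = 17 \left(-133 + \left(2 + \frac{1}{\sqrt{2}}\right)\right) = 17 \left(-133 + \left(2 + \frac{\sqrt{2}}{2}\right)\right) = 17 \left(-131 + \frac{\sqrt{2}}{2}\right) = -2227 + \frac{17 \sqrt{2}}{2}$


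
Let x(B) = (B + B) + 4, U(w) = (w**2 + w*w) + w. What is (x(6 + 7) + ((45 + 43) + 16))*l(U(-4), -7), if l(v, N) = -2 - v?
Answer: -4020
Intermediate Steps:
U(w) = w + 2*w**2 (U(w) = (w**2 + w**2) + w = 2*w**2 + w = w + 2*w**2)
x(B) = 4 + 2*B (x(B) = 2*B + 4 = 4 + 2*B)
(x(6 + 7) + ((45 + 43) + 16))*l(U(-4), -7) = ((4 + 2*(6 + 7)) + ((45 + 43) + 16))*(-2 - (-4)*(1 + 2*(-4))) = ((4 + 2*13) + (88 + 16))*(-2 - (-4)*(1 - 8)) = ((4 + 26) + 104)*(-2 - (-4)*(-7)) = (30 + 104)*(-2 - 1*28) = 134*(-2 - 28) = 134*(-30) = -4020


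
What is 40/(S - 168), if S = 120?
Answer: -⅚ ≈ -0.83333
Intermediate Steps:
40/(S - 168) = 40/(120 - 168) = 40/(-48) = -1/48*40 = -⅚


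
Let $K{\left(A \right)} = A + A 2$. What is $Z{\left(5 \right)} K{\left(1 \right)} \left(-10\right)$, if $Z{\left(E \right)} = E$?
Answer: $-150$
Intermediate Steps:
$K{\left(A \right)} = 3 A$ ($K{\left(A \right)} = A + 2 A = 3 A$)
$Z{\left(5 \right)} K{\left(1 \right)} \left(-10\right) = 5 \cdot 3 \cdot 1 \left(-10\right) = 5 \cdot 3 \left(-10\right) = 15 \left(-10\right) = -150$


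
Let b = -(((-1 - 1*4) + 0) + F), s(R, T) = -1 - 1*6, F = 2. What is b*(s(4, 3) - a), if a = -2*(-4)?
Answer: -45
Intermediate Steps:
a = 8
s(R, T) = -7 (s(R, T) = -1 - 6 = -7)
b = 3 (b = -(((-1 - 1*4) + 0) + 2) = -(((-1 - 4) + 0) + 2) = -((-5 + 0) + 2) = -(-5 + 2) = -1*(-3) = 3)
b*(s(4, 3) - a) = 3*(-7 - 1*8) = 3*(-7 - 8) = 3*(-15) = -45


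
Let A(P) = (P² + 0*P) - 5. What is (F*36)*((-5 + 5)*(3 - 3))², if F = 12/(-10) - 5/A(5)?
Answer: 0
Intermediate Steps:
A(P) = -5 + P² (A(P) = (P² + 0) - 5 = P² - 5 = -5 + P²)
F = -29/20 (F = 12/(-10) - 5/(-5 + 5²) = 12*(-⅒) - 5/(-5 + 25) = -6/5 - 5/20 = -6/5 - 5*1/20 = -6/5 - ¼ = -29/20 ≈ -1.4500)
(F*36)*((-5 + 5)*(3 - 3))² = (-29/20*36)*((-5 + 5)*(3 - 3))² = -261*(0*0)²/5 = -261/5*0² = -261/5*0 = 0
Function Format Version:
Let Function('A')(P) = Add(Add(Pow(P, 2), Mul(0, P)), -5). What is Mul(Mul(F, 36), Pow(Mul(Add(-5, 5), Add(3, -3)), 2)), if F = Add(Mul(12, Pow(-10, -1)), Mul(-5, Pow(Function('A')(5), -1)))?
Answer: 0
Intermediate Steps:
Function('A')(P) = Add(-5, Pow(P, 2)) (Function('A')(P) = Add(Add(Pow(P, 2), 0), -5) = Add(Pow(P, 2), -5) = Add(-5, Pow(P, 2)))
F = Rational(-29, 20) (F = Add(Mul(12, Pow(-10, -1)), Mul(-5, Pow(Add(-5, Pow(5, 2)), -1))) = Add(Mul(12, Rational(-1, 10)), Mul(-5, Pow(Add(-5, 25), -1))) = Add(Rational(-6, 5), Mul(-5, Pow(20, -1))) = Add(Rational(-6, 5), Mul(-5, Rational(1, 20))) = Add(Rational(-6, 5), Rational(-1, 4)) = Rational(-29, 20) ≈ -1.4500)
Mul(Mul(F, 36), Pow(Mul(Add(-5, 5), Add(3, -3)), 2)) = Mul(Mul(Rational(-29, 20), 36), Pow(Mul(Add(-5, 5), Add(3, -3)), 2)) = Mul(Rational(-261, 5), Pow(Mul(0, 0), 2)) = Mul(Rational(-261, 5), Pow(0, 2)) = Mul(Rational(-261, 5), 0) = 0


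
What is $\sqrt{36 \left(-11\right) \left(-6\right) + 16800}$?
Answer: $2 \sqrt{4794} \approx 138.48$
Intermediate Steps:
$\sqrt{36 \left(-11\right) \left(-6\right) + 16800} = \sqrt{\left(-396\right) \left(-6\right) + 16800} = \sqrt{2376 + 16800} = \sqrt{19176} = 2 \sqrt{4794}$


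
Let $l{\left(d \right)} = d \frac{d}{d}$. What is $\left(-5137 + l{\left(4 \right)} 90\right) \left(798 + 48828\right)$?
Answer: $-237063402$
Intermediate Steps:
$l{\left(d \right)} = d$ ($l{\left(d \right)} = d 1 = d$)
$\left(-5137 + l{\left(4 \right)} 90\right) \left(798 + 48828\right) = \left(-5137 + 4 \cdot 90\right) \left(798 + 48828\right) = \left(-5137 + 360\right) 49626 = \left(-4777\right) 49626 = -237063402$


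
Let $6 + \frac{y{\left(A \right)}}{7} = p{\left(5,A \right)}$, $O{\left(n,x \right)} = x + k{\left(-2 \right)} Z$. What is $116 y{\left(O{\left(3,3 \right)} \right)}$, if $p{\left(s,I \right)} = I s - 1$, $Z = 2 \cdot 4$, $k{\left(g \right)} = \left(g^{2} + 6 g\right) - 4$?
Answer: $-383264$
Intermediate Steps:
$k{\left(g \right)} = -4 + g^{2} + 6 g$
$Z = 8$
$O{\left(n,x \right)} = -96 + x$ ($O{\left(n,x \right)} = x + \left(-4 + \left(-2\right)^{2} + 6 \left(-2\right)\right) 8 = x + \left(-4 + 4 - 12\right) 8 = x - 96 = -96 + x$)
$p{\left(s,I \right)} = -1 + I s$
$y{\left(A \right)} = -49 + 35 A$ ($y{\left(A \right)} = -42 + 7 \left(-1 + A 5\right) = -42 + 7 \left(-1 + 5 A\right) = -42 + \left(-7 + 35 A\right) = -49 + 35 A$)
$116 y{\left(O{\left(3,3 \right)} \right)} = 116 \left(-49 + 35 \left(-96 + 3\right)\right) = 116 \left(-49 + 35 \left(-93\right)\right) = 116 \left(-49 - 3255\right) = 116 \left(-3304\right) = -383264$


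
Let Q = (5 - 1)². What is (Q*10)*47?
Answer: 7520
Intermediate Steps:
Q = 16 (Q = 4² = 16)
(Q*10)*47 = (16*10)*47 = 160*47 = 7520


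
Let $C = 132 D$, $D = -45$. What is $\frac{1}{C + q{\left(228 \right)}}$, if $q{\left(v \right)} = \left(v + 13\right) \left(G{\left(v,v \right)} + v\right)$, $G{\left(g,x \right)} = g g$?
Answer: $\frac{1}{12577152} \approx 7.9509 \cdot 10^{-8}$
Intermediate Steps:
$G{\left(g,x \right)} = g^{2}$
$q{\left(v \right)} = \left(13 + v\right) \left(v + v^{2}\right)$ ($q{\left(v \right)} = \left(v + 13\right) \left(v^{2} + v\right) = \left(13 + v\right) \left(v + v^{2}\right)$)
$C = -5940$ ($C = 132 \left(-45\right) = -5940$)
$\frac{1}{C + q{\left(228 \right)}} = \frac{1}{-5940 + 228 \left(13 + 228^{2} + 14 \cdot 228\right)} = \frac{1}{-5940 + 228 \left(13 + 51984 + 3192\right)} = \frac{1}{-5940 + 228 \cdot 55189} = \frac{1}{-5940 + 12583092} = \frac{1}{12577152}$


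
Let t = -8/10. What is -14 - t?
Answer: -66/5 ≈ -13.200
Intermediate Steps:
t = -4/5 (t = -8*1/10 = -4/5 ≈ -0.80000)
-14 - t = -14 - 1*(-4/5) = -14 + 4/5 = -66/5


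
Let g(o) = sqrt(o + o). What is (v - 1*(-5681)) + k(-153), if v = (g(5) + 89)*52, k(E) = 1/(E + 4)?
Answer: 1536040/149 + 52*sqrt(10) ≈ 10473.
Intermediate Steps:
g(o) = sqrt(2)*sqrt(o) (g(o) = sqrt(2*o) = sqrt(2)*sqrt(o))
k(E) = 1/(4 + E)
v = 4628 + 52*sqrt(10) (v = (sqrt(2)*sqrt(5) + 89)*52 = (sqrt(10) + 89)*52 = (89 + sqrt(10))*52 = 4628 + 52*sqrt(10) ≈ 4792.4)
(v - 1*(-5681)) + k(-153) = ((4628 + 52*sqrt(10)) - 1*(-5681)) + 1/(4 - 153) = ((4628 + 52*sqrt(10)) + 5681) + 1/(-149) = (10309 + 52*sqrt(10)) - 1/149 = 1536040/149 + 52*sqrt(10)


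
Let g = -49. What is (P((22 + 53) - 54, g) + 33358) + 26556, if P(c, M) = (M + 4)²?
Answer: 61939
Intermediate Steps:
P(c, M) = (4 + M)²
(P((22 + 53) - 54, g) + 33358) + 26556 = ((4 - 49)² + 33358) + 26556 = ((-45)² + 33358) + 26556 = (2025 + 33358) + 26556 = 35383 + 26556 = 61939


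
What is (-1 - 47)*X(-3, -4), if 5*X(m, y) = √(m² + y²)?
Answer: -48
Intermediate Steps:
X(m, y) = √(m² + y²)/5
(-1 - 47)*X(-3, -4) = (-1 - 47)*(√((-3)² + (-4)²)/5) = -48*√(9 + 16)/5 = -48*√25/5 = -48*5/5 = -48*1 = -48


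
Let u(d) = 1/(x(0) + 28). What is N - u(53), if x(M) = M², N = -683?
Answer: -19125/28 ≈ -683.04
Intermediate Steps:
u(d) = 1/28 (u(d) = 1/(0² + 28) = 1/(0 + 28) = 1/28)
N - u(53) = -683 - 1*1/28 = -683 - 1/28 = -19125/28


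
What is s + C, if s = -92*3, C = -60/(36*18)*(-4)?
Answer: -7442/27 ≈ -275.63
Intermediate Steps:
C = 10/27 (C = -60/648*(-4) = -60*1/648*(-4) = -5/54*(-4) = 10/27 ≈ 0.37037)
s = -276
s + C = -276 + 10/27 = -7442/27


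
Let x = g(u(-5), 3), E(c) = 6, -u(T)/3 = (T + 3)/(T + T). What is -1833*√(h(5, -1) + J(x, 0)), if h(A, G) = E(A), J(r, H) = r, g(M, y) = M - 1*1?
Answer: -1833*√110/5 ≈ -3844.9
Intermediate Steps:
u(T) = -3*(3 + T)/(2*T) (u(T) = -3*(T + 3)/(T + T) = -3*(3 + T)/(2*T))
g(M, y) = -1 + M (g(M, y) = M - 1 = -1 + M)
x = -8/5 (x = -1 + (3/2)*(-3 - 1*(-5))/(-5) = -1 + (3/2)*(-⅕)*(-3 + 5) = -1 + (3/2)*(-⅕)*2 = -1 - ⅗ = -8/5 ≈ -1.6000)
h(A, G) = 6
-1833*√(h(5, -1) + J(x, 0)) = -1833*√(6 - 8/5) = -1833*√110/5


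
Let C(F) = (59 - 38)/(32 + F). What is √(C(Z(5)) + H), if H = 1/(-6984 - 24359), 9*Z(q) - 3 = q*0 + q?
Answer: √13738931177842/4638764 ≈ 0.79905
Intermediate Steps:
Z(q) = ⅓ + q/9 (Z(q) = ⅓ + (q*0 + q)/9 = ⅓ + (0 + q)/9 = ⅓ + q/9)
C(F) = 21/(32 + F)
H = -1/31343 (H = 1/(-31343) = -1/31343 ≈ -3.1905e-5)
√(C(Z(5)) + H) = √(21/(32 + (⅓ + (⅑)*5)) - 1/31343) = √(21/(32 + (⅓ + 5/9)) - 1/31343) = √(21/(32 + 8/9) - 1/31343) = √(21/(296/9) - 1/31343) = √(21*(9/296) - 1/31343) = √(189/296 - 1/31343) = √(5923531/9277528) = √13738931177842/4638764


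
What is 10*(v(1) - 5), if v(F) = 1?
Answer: -40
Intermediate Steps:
10*(v(1) - 5) = 10*(1 - 5) = 10*(-4) = -40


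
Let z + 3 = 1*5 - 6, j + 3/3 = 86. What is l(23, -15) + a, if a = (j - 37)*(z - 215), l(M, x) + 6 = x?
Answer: -10533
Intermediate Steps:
j = 85 (j = -1 + 86 = 85)
l(M, x) = -6 + x
z = -4 (z = -3 + (1*5 - 6) = -3 + (5 - 6) = -3 - 1 = -4)
a = -10512 (a = (85 - 37)*(-4 - 215) = 48*(-219) = -10512)
l(23, -15) + a = (-6 - 15) - 10512 = -21 - 10512 = -10533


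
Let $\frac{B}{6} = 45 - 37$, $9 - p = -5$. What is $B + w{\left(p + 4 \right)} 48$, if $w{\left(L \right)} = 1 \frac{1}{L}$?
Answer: $\frac{152}{3} \approx 50.667$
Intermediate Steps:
$p = 14$ ($p = 9 - -5 = 9 + 5 = 14$)
$B = 48$ ($B = 6 \left(45 - 37\right) = 6 \cdot 8 = 48$)
$w{\left(L \right)} = \frac{1}{L}$
$B + w{\left(p + 4 \right)} 48 = 48 + \frac{1}{14 + 4} \cdot 48 = 48 + \frac{1}{18} \cdot 48 = 48 + \frac{8}{3} = \frac{152}{3}$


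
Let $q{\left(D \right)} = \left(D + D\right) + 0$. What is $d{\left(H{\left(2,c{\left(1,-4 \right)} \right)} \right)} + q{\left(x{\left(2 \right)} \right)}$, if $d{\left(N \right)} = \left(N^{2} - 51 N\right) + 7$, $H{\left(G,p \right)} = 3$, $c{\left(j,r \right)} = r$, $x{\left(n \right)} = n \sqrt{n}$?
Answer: $-137 + 4 \sqrt{2} \approx -131.34$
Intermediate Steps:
$x{\left(n \right)} = n^{\frac{3}{2}}$
$d{\left(N \right)} = 7 + N^{2} - 51 N$
$q{\left(D \right)} = 2 D$ ($q{\left(D \right)} = 2 D + 0 = 2 D$)
$d{\left(H{\left(2,c{\left(1,-4 \right)} \right)} \right)} + q{\left(x{\left(2 \right)} \right)} = \left(7 + 3^{2} - 153\right) + 2 \cdot 2^{\frac{3}{2}} = \left(7 + 9 - 153\right) + 2 \cdot 2 \sqrt{2} = -137 + 4 \sqrt{2}$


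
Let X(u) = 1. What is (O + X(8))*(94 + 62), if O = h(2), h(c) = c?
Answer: 468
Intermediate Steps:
O = 2
(O + X(8))*(94 + 62) = (2 + 1)*(94 + 62) = 3*156 = 468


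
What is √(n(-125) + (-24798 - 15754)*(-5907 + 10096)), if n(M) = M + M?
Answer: I*√169872578 ≈ 13034.0*I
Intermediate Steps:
n(M) = 2*M
√(n(-125) + (-24798 - 15754)*(-5907 + 10096)) = √(2*(-125) + (-24798 - 15754)*(-5907 + 10096)) = √(-250 - 40552*4189) = √(-250 - 169872328) = √(-169872578) = I*√169872578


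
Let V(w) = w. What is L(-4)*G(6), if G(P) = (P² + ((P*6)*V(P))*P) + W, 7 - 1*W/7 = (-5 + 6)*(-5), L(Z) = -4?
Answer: -5664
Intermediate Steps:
W = 84 (W = 49 - 7*(-5 + 6)*(-5) = 49 - 7*(-5) = 49 + 35 = 84)
G(P) = 84 + P² + 6*P³ (G(P) = (P² + ((P*6)*P)*P) + 84 = (P² + ((6*P)*P)*P) + 84 = (P² + (6*P²)*P) + 84 = (P² + 6*P³) + 84 = 84 + P² + 6*P³)
L(-4)*G(6) = -4*(84 + 6² + 6*6³) = -4*(84 + 36 + 6*216) = -4*(84 + 36 + 1296) = -4*1416 = -5664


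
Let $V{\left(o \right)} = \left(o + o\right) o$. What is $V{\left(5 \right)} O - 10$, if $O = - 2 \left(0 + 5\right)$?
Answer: $-510$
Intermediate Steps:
$V{\left(o \right)} = 2 o^{2}$ ($V{\left(o \right)} = 2 o o = 2 o^{2}$)
$O = -10$ ($O = \left(-2\right) 5 = -10$)
$V{\left(5 \right)} O - 10 = 2 \cdot 5^{2} \left(-10\right) - 10 = 2 \cdot 25 \left(-10\right) - 10 = 50 \left(-10\right) - 10 = -500 - 10 = -510$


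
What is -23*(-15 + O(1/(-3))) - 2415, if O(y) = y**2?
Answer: -18653/9 ≈ -2072.6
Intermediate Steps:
-23*(-15 + O(1/(-3))) - 2415 = -23*(-15 + (1/(-3))**2) - 2415 = -23*(-15 + (-1/3)**2) - 2415 = -23*(-15 + 1/9) - 2415 = -23*(-134/9) - 2415 = 3082/9 - 2415 = -18653/9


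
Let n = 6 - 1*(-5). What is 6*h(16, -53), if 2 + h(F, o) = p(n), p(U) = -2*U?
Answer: -144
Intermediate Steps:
n = 11 (n = 6 + 5 = 11)
h(F, o) = -24 (h(F, o) = -2 - 2*11 = -2 - 22 = -24)
6*h(16, -53) = 6*(-24) = -144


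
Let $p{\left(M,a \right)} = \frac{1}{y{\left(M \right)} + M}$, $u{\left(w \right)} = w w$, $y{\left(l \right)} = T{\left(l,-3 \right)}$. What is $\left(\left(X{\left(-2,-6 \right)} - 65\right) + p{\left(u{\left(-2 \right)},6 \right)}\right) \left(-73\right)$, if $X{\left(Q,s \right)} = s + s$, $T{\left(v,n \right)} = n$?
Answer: $5548$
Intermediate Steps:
$y{\left(l \right)} = -3$
$X{\left(Q,s \right)} = 2 s$
$u{\left(w \right)} = w^{2}$
$p{\left(M,a \right)} = \frac{1}{-3 + M}$
$\left(\left(X{\left(-2,-6 \right)} - 65\right) + p{\left(u{\left(-2 \right)},6 \right)}\right) \left(-73\right) = \left(\left(2 \left(-6\right) - 65\right) + \frac{1}{-3 + \left(-2\right)^{2}}\right) \left(-73\right) = \left(\left(-12 - 65\right) + \frac{1}{-3 + 4}\right) \left(-73\right) = \left(-77 + 1^{-1}\right) \left(-73\right) = \left(-77 + 1\right) \left(-73\right) = \left(-76\right) \left(-73\right) = 5548$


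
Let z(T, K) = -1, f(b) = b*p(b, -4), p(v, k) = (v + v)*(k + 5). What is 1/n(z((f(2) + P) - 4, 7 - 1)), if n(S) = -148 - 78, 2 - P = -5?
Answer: -1/226 ≈ -0.0044248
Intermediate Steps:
p(v, k) = 2*v*(5 + k) (p(v, k) = (2*v)*(5 + k) = 2*v*(5 + k))
P = 7 (P = 2 - 1*(-5) = 2 + 5 = 7)
f(b) = 2*b² (f(b) = b*(2*b*(5 - 4)) = b*(2*b*1) = b*(2*b) = 2*b²)
n(S) = -226
1/n(z((f(2) + P) - 4, 7 - 1)) = 1/(-226) = -1/226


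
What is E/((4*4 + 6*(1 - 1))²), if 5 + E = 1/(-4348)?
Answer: -21741/1113088 ≈ -0.019532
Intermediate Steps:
E = -21741/4348 (E = -5 + 1/(-4348) = -5 - 1/4348 = -21741/4348 ≈ -5.0002)
E/((4*4 + 6*(1 - 1))²) = -21741/(4348*(4*4 + 6*(1 - 1))²) = -21741/(4348*(16 + 6*0)²) = -21741/(4348*(16 + 0)²) = -21741/(4348*(16²)) = -21741/4348/256 = -21741/4348*1/256 = -21741/1113088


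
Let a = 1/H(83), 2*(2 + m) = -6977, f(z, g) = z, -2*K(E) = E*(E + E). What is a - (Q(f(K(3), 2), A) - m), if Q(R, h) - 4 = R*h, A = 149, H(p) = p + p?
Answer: -178740/83 ≈ -2153.5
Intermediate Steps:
K(E) = -E**2 (K(E) = -E*(E + E)/2 = -E*2*E/2 = -E**2)
m = -6981/2 (m = -2 + (1/2)*(-6977) = -2 - 6977/2 = -6981/2 ≈ -3490.5)
H(p) = 2*p
Q(R, h) = 4 + R*h
a = 1/166 (a = 1/(2*83) = 1/166 ≈ 0.0060241)
a - (Q(f(K(3), 2), A) - m) = 1/166 - ((4 - 1*3**2*149) - 1*(-6981/2)) = 1/166 - ((4 - 1*9*149) + 6981/2) = 1/166 - ((4 - 9*149) + 6981/2) = 1/166 - ((4 - 1341) + 6981/2) = 1/166 - (-1337 + 6981/2) = 1/166 - 1*4307/2 = 1/166 - 4307/2 = -178740/83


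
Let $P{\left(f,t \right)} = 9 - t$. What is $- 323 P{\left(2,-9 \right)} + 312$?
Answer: $-5502$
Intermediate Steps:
$- 323 P{\left(2,-9 \right)} + 312 = - 323 \left(9 - -9\right) + 312 = - 323 \left(9 + 9\right) + 312 = \left(-323\right) 18 + 312 = -5814 + 312 = -5502$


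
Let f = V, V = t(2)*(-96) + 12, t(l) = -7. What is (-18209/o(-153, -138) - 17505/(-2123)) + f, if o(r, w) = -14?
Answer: 59232625/29722 ≈ 1992.9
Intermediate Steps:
V = 684 (V = -7*(-96) + 12 = 672 + 12 = 684)
f = 684
(-18209/o(-153, -138) - 17505/(-2123)) + f = (-18209/(-14) - 17505/(-2123)) + 684 = (-18209*(-1/14) - 17505*(-1/2123)) + 684 = (18209/14 + 17505/2123) + 684 = 38902777/29722 + 684 = 59232625/29722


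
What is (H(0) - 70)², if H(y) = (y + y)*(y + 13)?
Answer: 4900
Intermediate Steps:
H(y) = 2*y*(13 + y) (H(y) = (2*y)*(13 + y) = 2*y*(13 + y))
(H(0) - 70)² = (2*0*(13 + 0) - 70)² = (2*0*13 - 70)² = (0 - 70)² = (-70)² = 4900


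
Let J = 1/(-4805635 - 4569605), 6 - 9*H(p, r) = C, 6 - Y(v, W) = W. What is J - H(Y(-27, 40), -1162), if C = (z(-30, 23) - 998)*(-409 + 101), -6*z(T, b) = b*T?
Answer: 849890506637/28125720 ≈ 30218.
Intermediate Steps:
Y(v, W) = 6 - W
z(T, b) = -T*b/6 (z(T, b) = -b*T/6 = -T*b/6)
C = 271964 (C = (-1/6*(-30)*23 - 998)*(-409 + 101) = (115 - 998)*(-308) = -883*(-308) = 271964)
H(p, r) = -271958/9 (H(p, r) = 2/3 - 1/9*271964 = 2/3 - 271964/9 = -271958/9)
J = -1/9375240 (J = 1/(-9375240) = -1/9375240 ≈ -1.0666e-7)
J - H(Y(-27, 40), -1162) = -1/9375240 - 1*(-271958/9) = -1/9375240 + 271958/9 = 849890506637/28125720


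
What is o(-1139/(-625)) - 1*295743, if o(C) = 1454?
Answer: -294289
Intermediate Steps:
o(-1139/(-625)) - 1*295743 = 1454 - 1*295743 = 1454 - 295743 = -294289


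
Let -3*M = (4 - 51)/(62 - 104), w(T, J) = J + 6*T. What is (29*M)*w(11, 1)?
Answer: -91321/126 ≈ -724.77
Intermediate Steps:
M = -47/126 (M = -(4 - 51)/(3*(62 - 104)) = -(-47)/(3*(-42)) = -(-47)*(-1)/(3*42) = -⅓*47/42 = -47/126 ≈ -0.37302)
(29*M)*w(11, 1) = (29*(-47/126))*(1 + 6*11) = -1363*(1 + 66)/126 = -1363/126*67 = -91321/126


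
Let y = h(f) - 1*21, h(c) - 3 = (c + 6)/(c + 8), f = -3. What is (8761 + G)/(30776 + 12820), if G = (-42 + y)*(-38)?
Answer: 55091/217980 ≈ 0.25273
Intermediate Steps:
h(c) = 3 + (6 + c)/(8 + c) (h(c) = 3 + (c + 6)/(c + 8) = 3 + (6 + c)/(8 + c))
y = -87/5 (y = 2*(15 + 2*(-3))/(8 - 3) - 1*21 = 2*(15 - 6)/5 - 21 = 2*(⅕)*9 - 21 = 18/5 - 21 = -87/5 ≈ -17.400)
G = 11286/5 (G = (-42 - 87/5)*(-38) = -297/5*(-38) = 11286/5 ≈ 2257.2)
(8761 + G)/(30776 + 12820) = (8761 + 11286/5)/(30776 + 12820) = (55091/5)/43596 = (55091/5)*(1/43596) = 55091/217980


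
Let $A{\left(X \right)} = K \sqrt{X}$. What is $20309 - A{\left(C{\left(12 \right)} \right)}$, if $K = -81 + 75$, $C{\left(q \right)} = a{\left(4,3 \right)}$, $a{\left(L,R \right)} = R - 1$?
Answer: $20309 + 6 \sqrt{2} \approx 20318.0$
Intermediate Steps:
$a{\left(L,R \right)} = -1 + R$
$C{\left(q \right)} = 2$ ($C{\left(q \right)} = -1 + 3 = 2$)
$K = -6$
$A{\left(X \right)} = - 6 \sqrt{X}$
$20309 - A{\left(C{\left(12 \right)} \right)} = 20309 - - 6 \sqrt{2} = 20309 + 6 \sqrt{2}$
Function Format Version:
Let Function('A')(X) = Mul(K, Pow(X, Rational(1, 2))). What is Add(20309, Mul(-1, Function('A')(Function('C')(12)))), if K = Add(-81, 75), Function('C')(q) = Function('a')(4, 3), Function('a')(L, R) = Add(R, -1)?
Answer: Add(20309, Mul(6, Pow(2, Rational(1, 2)))) ≈ 20318.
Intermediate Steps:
Function('a')(L, R) = Add(-1, R)
Function('C')(q) = 2 (Function('C')(q) = Add(-1, 3) = 2)
K = -6
Function('A')(X) = Mul(-6, Pow(X, Rational(1, 2)))
Add(20309, Mul(-1, Function('A')(Function('C')(12)))) = Add(20309, Mul(-1, Mul(-6, Pow(2, Rational(1, 2))))) = Add(20309, Mul(6, Pow(2, Rational(1, 2))))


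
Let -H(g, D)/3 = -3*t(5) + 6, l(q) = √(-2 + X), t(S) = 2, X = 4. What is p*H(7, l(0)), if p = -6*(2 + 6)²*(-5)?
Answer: 0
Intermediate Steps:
l(q) = √2 (l(q) = √(-2 + 4) = √2)
p = 1920 (p = -6*8²*(-5) = -6*64*(-5) = -384*(-5) = 1920)
H(g, D) = 0 (H(g, D) = -3*(-3*2 + 6) = -3*(-6 + 6) = -3*0 = 0)
p*H(7, l(0)) = 1920*0 = 0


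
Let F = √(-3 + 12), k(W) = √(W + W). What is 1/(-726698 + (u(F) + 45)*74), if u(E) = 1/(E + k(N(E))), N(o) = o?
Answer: -1084941/784731310178 + 37*√6/784731310178 ≈ -1.3824e-6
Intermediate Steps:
k(W) = √2*√W (k(W) = √(2*W) = √2*√W)
F = 3 (F = √9 = 3)
u(E) = 1/(E + √2*√E)
1/(-726698 + (u(F) + 45)*74) = 1/(-726698 + (1/(3 + √2*√3) + 45)*74) = 1/(-726698 + (1/(3 + √6) + 45)*74) = 1/(-726698 + (45 + 1/(3 + √6))*74) = 1/(-726698 + (3330 + 74/(3 + √6))) = 1/(-723368 + 74/(3 + √6))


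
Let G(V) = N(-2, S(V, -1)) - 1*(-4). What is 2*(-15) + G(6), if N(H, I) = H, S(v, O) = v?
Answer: -28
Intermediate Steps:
G(V) = 2 (G(V) = -2 - 1*(-4) = -2 + 4 = 2)
2*(-15) + G(6) = 2*(-15) + 2 = -30 + 2 = -28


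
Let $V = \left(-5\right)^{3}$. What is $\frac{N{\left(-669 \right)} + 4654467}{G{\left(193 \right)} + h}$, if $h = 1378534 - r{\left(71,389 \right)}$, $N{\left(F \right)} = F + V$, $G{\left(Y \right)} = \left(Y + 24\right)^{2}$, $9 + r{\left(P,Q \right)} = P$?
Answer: $\frac{4653673}{1425561} \approx 3.2645$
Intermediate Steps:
$r{\left(P,Q \right)} = -9 + P$
$V = -125$
$G{\left(Y \right)} = \left(24 + Y\right)^{2}$
$N{\left(F \right)} = -125 + F$ ($N{\left(F \right)} = F - 125 = -125 + F$)
$h = 1378472$ ($h = 1378534 - \left(-9 + 71\right) = 1378534 - 62 = 1378472$)
$\frac{N{\left(-669 \right)} + 4654467}{G{\left(193 \right)} + h} = \frac{\left(-125 - 669\right) + 4654467}{\left(24 + 193\right)^{2} + 1378472} = \frac{-794 + 4654467}{217^{2} + 1378472} = \frac{4653673}{47089 + 1378472} = \frac{4653673}{1425561}$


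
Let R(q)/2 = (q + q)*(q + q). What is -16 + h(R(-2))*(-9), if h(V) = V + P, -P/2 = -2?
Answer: -340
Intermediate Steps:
P = 4 (P = -2*(-2) = 4)
R(q) = 8*q**2 (R(q) = 2*((q + q)*(q + q)) = 2*((2*q)*(2*q)) = 2*(4*q**2) = 8*q**2)
h(V) = 4 + V (h(V) = V + 4 = 4 + V)
-16 + h(R(-2))*(-9) = -16 + (4 + 8*(-2)**2)*(-9) = -16 + (4 + 8*4)*(-9) = -16 + (4 + 32)*(-9) = -16 + 36*(-9) = -16 - 324 = -340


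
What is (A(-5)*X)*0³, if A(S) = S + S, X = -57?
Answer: 0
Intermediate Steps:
A(S) = 2*S
(A(-5)*X)*0³ = ((2*(-5))*(-57))*0³ = -10*(-57)*0 = 570*0 = 0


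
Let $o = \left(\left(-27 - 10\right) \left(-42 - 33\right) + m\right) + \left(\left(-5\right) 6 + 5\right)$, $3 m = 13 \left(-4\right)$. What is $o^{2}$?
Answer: $\frac{67207204}{9} \approx 7.4675 \cdot 10^{6}$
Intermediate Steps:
$m = - \frac{52}{3}$ ($m = \frac{13 \left(-4\right)}{3} = \frac{1}{3} \left(-52\right) = - \frac{52}{3} \approx -17.333$)
$o = \frac{8198}{3}$ ($o = \left(\left(-27 - 10\right) \left(-42 - 33\right) - \frac{52}{3}\right) + \left(\left(-5\right) 6 + 5\right) = \left(\left(-37\right) \left(-75\right) - \frac{52}{3}\right) + \left(-30 + 5\right) = \left(2775 - \frac{52}{3}\right) - 25 = \frac{8273}{3} - 25 = \frac{8198}{3} \approx 2732.7$)
$o^{2} = \left(\frac{8198}{3}\right)^{2} = \frac{67207204}{9}$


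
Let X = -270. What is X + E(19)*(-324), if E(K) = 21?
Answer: -7074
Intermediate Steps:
X + E(19)*(-324) = -270 + 21*(-324) = -270 - 6804 = -7074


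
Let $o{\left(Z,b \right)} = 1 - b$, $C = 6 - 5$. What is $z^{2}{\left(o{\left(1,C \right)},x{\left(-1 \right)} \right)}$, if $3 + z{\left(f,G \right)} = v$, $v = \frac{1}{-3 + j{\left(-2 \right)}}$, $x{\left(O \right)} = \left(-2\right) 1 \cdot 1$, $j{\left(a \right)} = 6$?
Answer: $\frac{64}{9} \approx 7.1111$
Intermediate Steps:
$C = 1$
$x{\left(O \right)} = -2$ ($x{\left(O \right)} = \left(-2\right) 1 = -2$)
$v = \frac{1}{3}$ ($v = \frac{1}{-3 + 6} = \frac{1}{3} \approx 0.33333$)
$z{\left(f,G \right)} = - \frac{8}{3}$ ($z{\left(f,G \right)} = -3 + \frac{1}{3} = - \frac{8}{3}$)
$z^{2}{\left(o{\left(1,C \right)},x{\left(-1 \right)} \right)} = \left(- \frac{8}{3}\right)^{2} = \frac{64}{9}$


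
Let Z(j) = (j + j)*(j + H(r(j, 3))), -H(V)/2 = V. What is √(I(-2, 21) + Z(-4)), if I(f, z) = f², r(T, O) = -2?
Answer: 2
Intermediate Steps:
H(V) = -2*V
Z(j) = 2*j*(4 + j) (Z(j) = (j + j)*(j - 2*(-2)) = (2*j)*(j + 4) = (2*j)*(4 + j) = 2*j*(4 + j))
√(I(-2, 21) + Z(-4)) = √((-2)² + 2*(-4)*(4 - 4)) = √(4 + 2*(-4)*0) = √(4 + 0) = √4 = 2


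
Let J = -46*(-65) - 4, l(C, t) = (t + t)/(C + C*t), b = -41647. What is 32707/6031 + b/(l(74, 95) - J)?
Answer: 1239062929603/63965853487 ≈ 19.371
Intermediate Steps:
l(C, t) = 2*t/(C + C*t) (l(C, t) = (2*t)/(C + C*t) = 2*t/(C + C*t))
J = 2986 (J = 2990 - 4 = 2986)
32707/6031 + b/(l(74, 95) - J) = 32707/6031 - 41647/(2*95/(74*(1 + 95)) - 1*2986) = 32707*(1/6031) - 41647/(2*95*(1/74)/96 - 2986) = 32707/6031 - 41647/(2*95*(1/74)*(1/96) - 2986) = 32707/6031 - 41647/(95/3552 - 2986) = 32707/6031 - 41647/(-10606177/3552) = 32707/6031 - 41647*(-3552/10606177) = 32707/6031 + 147930144/10606177 = 1239062929603/63965853487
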